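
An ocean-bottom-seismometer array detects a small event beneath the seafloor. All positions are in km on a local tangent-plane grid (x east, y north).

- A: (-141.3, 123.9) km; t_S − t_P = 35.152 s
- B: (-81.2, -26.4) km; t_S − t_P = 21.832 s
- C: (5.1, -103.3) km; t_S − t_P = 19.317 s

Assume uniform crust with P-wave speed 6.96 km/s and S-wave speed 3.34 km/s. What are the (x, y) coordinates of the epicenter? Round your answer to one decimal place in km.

Distance from S−P lag: d = Δt · v_P v_S / (v_P − v_S) = Δt · (6.96·3.34)/(6.96−3.34) ≈ 6.4217·Δt.
So d_A = 225.73, d_B = 140.20, d_C = 124.05 km.
Circle about each station: (x + 141.3)² + (y − 123.9)² = 225.73²; (x + 81.2)² + (y + 26.4)² = 140.20²; (x − 5.1)² + (y + 103.3)² = 124.05².
Subtracting the A equation from the B and C equations removes the quadratic terms:
120.2 x − 300.6 y = 3271.49
292.8 x − 454.4 y = 10945.63
Solving the 2×2 system: x ≈ 54.0, y ≈ 10.7 km.
Check against A (with the unrounded x, y): √((x + 141.3)²+(y − 123.9)²) = 225.74 ≈ 225.73 km. ✓

(54.0, 10.7)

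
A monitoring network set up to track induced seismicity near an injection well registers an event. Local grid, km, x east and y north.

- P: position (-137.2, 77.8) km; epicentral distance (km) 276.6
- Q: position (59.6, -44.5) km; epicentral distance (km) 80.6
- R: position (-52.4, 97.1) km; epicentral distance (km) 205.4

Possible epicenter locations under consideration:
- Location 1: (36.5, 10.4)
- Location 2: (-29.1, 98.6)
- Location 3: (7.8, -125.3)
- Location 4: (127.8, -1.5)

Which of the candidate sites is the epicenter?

Location 4

For each candidate, compare |candidate − station| to the reported distance:
Location 1: residuals P 90.3, Q 21.0, R 81.2 → max 90.3 km
Location 2: residuals P 166.5, Q 87.8, R 182.1 → max 182.1 km
Location 3: residuals P 27.1, Q 15.4, R 25.0 → max 27.1 km
Location 4: residuals P 0.0, Q 0.0, R 0.0 → max 0.0 km
Only Location 4 has all residuals ≈ 0.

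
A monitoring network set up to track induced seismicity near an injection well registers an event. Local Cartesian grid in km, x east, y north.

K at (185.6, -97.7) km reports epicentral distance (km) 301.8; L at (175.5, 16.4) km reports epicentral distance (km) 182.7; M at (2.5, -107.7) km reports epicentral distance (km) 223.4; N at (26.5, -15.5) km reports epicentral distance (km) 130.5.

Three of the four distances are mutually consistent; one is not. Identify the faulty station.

K

Solve using three stations at a time. Using L, M, N (subtract circle equations pairwise → linear system) gives (x, y) ≈ (21.6, 114.8).
Distances from that point to each station vs reported:
  K: calculated 268.4 vs reported 301.8 → residual 33.4 km
  L: calculated 182.6 vs reported 182.7 → residual 0.1 km
  M: calculated 223.4 vs reported 223.4 → residual 0.0 km
  N: calculated 130.4 vs reported 130.5 → residual 0.1 km
L, M, N are mutually consistent (residuals ≈ 0); K is off by 33.4 km.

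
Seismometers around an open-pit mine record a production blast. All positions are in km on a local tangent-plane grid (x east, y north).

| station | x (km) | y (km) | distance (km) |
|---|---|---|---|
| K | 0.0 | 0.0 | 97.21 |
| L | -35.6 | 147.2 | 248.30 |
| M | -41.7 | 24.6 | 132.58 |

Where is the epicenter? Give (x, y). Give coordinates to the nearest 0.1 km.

Circle about each station: x² + y² = 97.21²; (x + 35.6)² + (y − 147.2)² = 248.30²; (x + 41.7)² + (y − 24.6)² = 132.58².
Subtracting the K equation from the L and M equations removes the quadratic terms:
-71.2 x + 294.4 y = -29267.91
-83.4 x + 49.2 y = -5783.62
Solving the 2×2 system: x ≈ 12.5, y ≈ -96.4 km.

(12.5, -96.4)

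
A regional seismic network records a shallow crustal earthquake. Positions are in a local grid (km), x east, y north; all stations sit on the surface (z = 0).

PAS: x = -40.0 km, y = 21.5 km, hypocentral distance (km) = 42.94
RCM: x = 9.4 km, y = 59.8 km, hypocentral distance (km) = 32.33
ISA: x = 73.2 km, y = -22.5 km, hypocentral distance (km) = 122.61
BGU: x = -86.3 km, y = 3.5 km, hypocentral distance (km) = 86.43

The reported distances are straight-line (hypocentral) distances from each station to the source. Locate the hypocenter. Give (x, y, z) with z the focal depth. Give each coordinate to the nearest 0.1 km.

Each station gives a sphere (x−x_i)² + (y−y_i)² + z² = d_i² (stations at z=0).
Subtracting the PAS sphere from RCM and ISA: z² cancels, leaving linear equations in x and y:
98.8 x + 76.6 y = 2400.76
226.4 x − 88.0 y = -9387.13
Solving: x ≈ -19.503, y ≈ 56.497 km (keep extra digits for the depth step; rounded: -19.5, 56.5).
Then from the PAS sphere: z² = 42.94² − (x + 40.0)² − (y − 21.5)² with x = -19.503, y = 56.497, so z ≈ 14.104 ≈ 14.1 km.
Check against BGU (with the unrounded solution): distance 86.43 ≈ 86.43 km. ✓

x ≈ -19.5 km, y ≈ 56.5 km, depth ≈ 14.1 km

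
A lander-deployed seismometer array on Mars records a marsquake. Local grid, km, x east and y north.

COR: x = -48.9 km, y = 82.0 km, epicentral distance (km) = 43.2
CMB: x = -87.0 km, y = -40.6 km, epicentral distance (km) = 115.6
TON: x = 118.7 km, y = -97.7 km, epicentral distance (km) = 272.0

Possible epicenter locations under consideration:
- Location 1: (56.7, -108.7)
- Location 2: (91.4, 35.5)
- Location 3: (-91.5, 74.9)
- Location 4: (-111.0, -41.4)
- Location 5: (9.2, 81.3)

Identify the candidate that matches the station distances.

For each candidate, compare |candidate − station| to the reported distance:
Location 1: residuals COR 174.8, CMB 43.4, TON 209.0 → max 209.0 km
Location 2: residuals COR 104.6, CMB 78.4, TON 136.0 → max 136.0 km
Location 3: residuals COR 0.0, CMB 0.0, TON 0.0 → max 0.0 km
Location 4: residuals COR 94.9, CMB 91.6, TON 35.5 → max 94.9 km
Location 5: residuals COR 14.9, CMB 39.7, TON 62.2 → max 62.2 km
Only Location 3 has all residuals ≈ 0.

Location 3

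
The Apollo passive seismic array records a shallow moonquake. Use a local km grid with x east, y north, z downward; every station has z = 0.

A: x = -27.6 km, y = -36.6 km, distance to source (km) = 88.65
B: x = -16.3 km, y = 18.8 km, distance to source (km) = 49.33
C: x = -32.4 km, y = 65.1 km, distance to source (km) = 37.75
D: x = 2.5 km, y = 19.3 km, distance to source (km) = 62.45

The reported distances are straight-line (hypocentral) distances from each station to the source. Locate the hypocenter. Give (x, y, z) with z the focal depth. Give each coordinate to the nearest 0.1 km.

(-46.6, 45.1, 28.7)

Each station gives a sphere (x−x_i)² + (y−y_i)² + z² = d_i² (stations at z=0).
Subtracting the A sphere from B and C: z² cancels, leaving linear equations in x and y:
22.6 x + 110.8 y = 3943.18
-9.6 x + 203.4 y = 9620.21
Solving: x ≈ -46.617, y ≈ 45.097 km (keep extra digits for the depth step; rounded: -46.6, 45.1).
Then from the A sphere: z² = 88.65² − (x + 27.6)² − (y + 36.6)² with x = -46.617, y = 45.097, so z ≈ 28.684 ≈ 28.7 km.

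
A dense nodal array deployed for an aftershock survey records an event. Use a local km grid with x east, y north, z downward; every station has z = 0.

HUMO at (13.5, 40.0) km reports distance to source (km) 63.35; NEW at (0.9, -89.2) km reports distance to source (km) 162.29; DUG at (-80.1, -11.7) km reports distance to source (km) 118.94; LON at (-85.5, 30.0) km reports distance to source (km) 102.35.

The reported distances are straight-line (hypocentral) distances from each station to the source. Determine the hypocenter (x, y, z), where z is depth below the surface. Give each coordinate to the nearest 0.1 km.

(-6.2, 63.1, 55.6)

Each station gives a sphere (x−x_i)² + (y−y_i)² + z² = d_i² (stations at z=0).
Subtracting the HUMO sphere from NEW and DUG: z² cancels, leaving linear equations in x and y:
-25.2 x − 258.4 y = -16149.62
-187.2 x − 103.4 y = -5362.85
Solving: x ≈ -6.208, y ≈ 63.104 km (keep extra digits for the depth step; rounded: -6.2, 63.1).
Then from the HUMO sphere: z² = 63.35² − (x − 13.5)² − (y − 40.0)² with x = -6.208, y = 63.104, so z ≈ 55.597 ≈ 55.6 km.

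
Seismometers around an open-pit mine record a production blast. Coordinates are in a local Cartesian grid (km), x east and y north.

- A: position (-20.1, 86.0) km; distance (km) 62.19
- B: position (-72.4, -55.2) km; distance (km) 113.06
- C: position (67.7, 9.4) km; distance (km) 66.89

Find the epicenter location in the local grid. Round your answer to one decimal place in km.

(3.6, 28.5)

Circle about each station: (x + 20.1)² + (y − 86.0)² = 62.19²; (x + 72.4)² + (y + 55.2)² = 113.06²; (x − 67.7)² + (y − 9.4)² = 66.89².
Subtracting pairs of circle equations eliminates x²+y² and gives linear equations (the radical axes):
-104.6 x − 282.4 y = -8426.18
175.6 x − 153.2 y = -3735.04
Solving the 2×2 system: x ≈ 3.6, y ≈ 28.5 km.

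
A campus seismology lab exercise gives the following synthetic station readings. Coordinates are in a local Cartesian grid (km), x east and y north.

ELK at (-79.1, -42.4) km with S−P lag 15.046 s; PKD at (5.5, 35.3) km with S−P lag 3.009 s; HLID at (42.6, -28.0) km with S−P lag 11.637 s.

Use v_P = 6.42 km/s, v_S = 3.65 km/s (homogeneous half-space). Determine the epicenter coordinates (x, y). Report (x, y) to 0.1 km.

-2.7 km east, 59.4 km north

Distance from S−P lag: d = Δt · v_P v_S / (v_P − v_S) = Δt · (6.42·3.65)/(6.42−3.65) ≈ 8.4596·Δt.
So d_ELK = 127.28, d_PKD = 25.45, d_HLID = 98.44 km.
Circle about each station: (x + 79.1)² + (y + 42.4)² = 127.28²; (x − 5.5)² + (y − 35.3)² = 25.45²; (x − 42.6)² + (y + 28.0)² = 98.44².
Subtracting pairs of circle equations eliminates x²+y² and gives linear equations (the radical axes):
169.2 x + 155.4 y = 8774.27
243.4 x + 28.8 y = 1053.95
Solving the 2×2 system: x ≈ -2.7, y ≈ 59.4 km.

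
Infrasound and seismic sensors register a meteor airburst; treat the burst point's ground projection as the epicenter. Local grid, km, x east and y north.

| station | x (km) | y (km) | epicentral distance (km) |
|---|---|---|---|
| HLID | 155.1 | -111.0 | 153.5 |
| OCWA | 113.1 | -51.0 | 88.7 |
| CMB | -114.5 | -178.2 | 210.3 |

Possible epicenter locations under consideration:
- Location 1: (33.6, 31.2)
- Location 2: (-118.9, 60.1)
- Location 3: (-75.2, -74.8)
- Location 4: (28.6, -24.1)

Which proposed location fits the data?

For each candidate, compare |candidate − station| to the reported distance:
Location 1: residuals HLID 33.5, OCWA 25.7, CMB 46.2 → max 46.2 km
Location 2: residuals HLID 169.5, OCWA 168.5, CMB 28.0 → max 169.5 km
Location 3: residuals HLID 79.6, OCWA 101.1, CMB 99.7 → max 101.1 km
Location 4: residuals HLID 0.0, OCWA 0.0, CMB 0.0 → max 0.0 km
Only Location 4 has all residuals ≈ 0.

Location 4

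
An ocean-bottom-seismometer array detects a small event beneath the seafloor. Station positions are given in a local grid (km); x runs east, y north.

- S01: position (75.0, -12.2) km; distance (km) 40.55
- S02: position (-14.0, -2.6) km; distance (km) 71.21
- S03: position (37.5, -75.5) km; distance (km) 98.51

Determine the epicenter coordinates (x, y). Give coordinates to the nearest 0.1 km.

Circle about each station: (x − 75.0)² + (y + 12.2)² = 40.55²; (x + 14.0)² + (y + 2.6)² = 71.21²; (x − 37.5)² + (y + 75.5)² = 98.51².
Subtracting pairs of circle equations eliminates x²+y² and gives linear equations (the radical axes):
-178.0 x + 19.2 y = -8997.64
-75.0 x − 126.6 y = -6727.26
Solving the 2×2 system: x ≈ 52.9, y ≈ 21.8 km.
Check against S01 (with the unrounded x, y): √((x − 75.0)²+(y + 12.2)²) = 40.55 ≈ 40.55 km. ✓

52.9 km east, 21.8 km north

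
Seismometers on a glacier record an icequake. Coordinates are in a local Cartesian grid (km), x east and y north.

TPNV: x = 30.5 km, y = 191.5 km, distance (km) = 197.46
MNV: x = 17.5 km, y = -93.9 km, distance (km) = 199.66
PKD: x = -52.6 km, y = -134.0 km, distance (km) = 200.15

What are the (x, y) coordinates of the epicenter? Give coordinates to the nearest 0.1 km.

(-113.7, 56.6)

Circle about each station: (x − 30.5)² + (y − 191.5)² = 197.46²; (x − 17.5)² + (y + 93.9)² = 199.66²; (x + 52.6)² + (y + 134.0)² = 200.15².
Subtracting the TPNV equation from the MNV and PKD equations removes the quadratic terms:
-26.0 x − 570.8 y = -29352.70
-166.2 x − 651.0 y = -17949.31
Solving the 2×2 system: x ≈ -113.7, y ≈ 56.6 km.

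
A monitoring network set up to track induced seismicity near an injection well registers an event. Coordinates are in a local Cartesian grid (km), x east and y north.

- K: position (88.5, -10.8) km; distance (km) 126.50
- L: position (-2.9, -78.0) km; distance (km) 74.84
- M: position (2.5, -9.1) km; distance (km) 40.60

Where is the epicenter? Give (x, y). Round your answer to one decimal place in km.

Circle about each station: (x − 88.5)² + (y + 10.8)² = 126.50²; (x + 2.9)² + (y + 78.0)² = 74.84²; (x − 2.5)² + (y + 9.1)² = 40.60².
Subtracting the K equation from the L and M equations removes the quadratic terms:
-182.8 x − 134.4 y = 8544.74
-172.0 x + 3.4 y = 6494.06
Solving the 2×2 system: x ≈ -38.0, y ≈ -11.9 km.

-38.0 km east, -11.9 km north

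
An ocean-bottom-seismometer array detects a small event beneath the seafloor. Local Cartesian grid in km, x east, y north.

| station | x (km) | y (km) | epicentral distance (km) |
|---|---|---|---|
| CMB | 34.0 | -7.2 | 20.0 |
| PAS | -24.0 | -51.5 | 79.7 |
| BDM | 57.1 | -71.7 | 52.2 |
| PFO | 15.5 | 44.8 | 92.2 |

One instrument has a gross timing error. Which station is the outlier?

Solve using three stations at a time. Using CMB, PAS, BDM (subtract circle equations pairwise → linear system) gives (x, y) ≈ (49.2, -20.1).
Distances from that point to each station vs reported:
  CMB: calculated 20.0 vs reported 20.0 → residual 0.0 km
  PAS: calculated 79.7 vs reported 79.7 → residual 0.0 km
  BDM: calculated 52.2 vs reported 52.2 → residual 0.0 km
  PFO: calculated 73.2 vs reported 92.2 → residual 19.0 km
CMB, PAS, BDM are mutually consistent (residuals ≈ 0); PFO is off by 19.0 km.

PFO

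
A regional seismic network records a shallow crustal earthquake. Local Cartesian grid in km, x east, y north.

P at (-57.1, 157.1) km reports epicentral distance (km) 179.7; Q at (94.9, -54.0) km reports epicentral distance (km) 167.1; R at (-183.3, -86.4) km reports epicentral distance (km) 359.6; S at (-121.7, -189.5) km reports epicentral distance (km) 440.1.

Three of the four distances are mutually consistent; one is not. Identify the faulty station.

S

Solve using three stations at a time. Using P, Q, R (subtract circle equations pairwise → linear system) gives (x, y) ≈ (116.8, 111.7).
Distances from that point to each station vs reported:
  P: calculated 179.8 vs reported 179.7 → residual 0.1 km
  Q: calculated 167.2 vs reported 167.1 → residual 0.1 km
  R: calculated 359.6 vs reported 359.6 → residual 0.0 km
  S: calculated 384.2 vs reported 440.1 → residual 55.9 km
P, Q, R are mutually consistent (residuals ≈ 0); S is off by 55.9 km.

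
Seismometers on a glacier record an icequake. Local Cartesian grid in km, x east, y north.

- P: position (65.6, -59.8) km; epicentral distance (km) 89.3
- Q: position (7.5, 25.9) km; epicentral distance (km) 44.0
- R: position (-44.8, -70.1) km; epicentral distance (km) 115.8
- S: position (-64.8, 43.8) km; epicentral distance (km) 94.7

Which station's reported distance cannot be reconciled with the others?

Solve using three stations at a time. Using P, R, S (subtract circle equations pairwise → linear system) gives (x, y) ≈ (27.0, 20.7).
Distances from that point to each station vs reported:
  P: calculated 89.3 vs reported 89.3 → residual 0.0 km
  Q: calculated 20.2 vs reported 44.0 → residual 23.8 km
  R: calculated 115.8 vs reported 115.8 → residual 0.0 km
  S: calculated 94.7 vs reported 94.7 → residual 0.0 km
P, R, S are mutually consistent (residuals ≈ 0); Q is off by 23.8 km.

Q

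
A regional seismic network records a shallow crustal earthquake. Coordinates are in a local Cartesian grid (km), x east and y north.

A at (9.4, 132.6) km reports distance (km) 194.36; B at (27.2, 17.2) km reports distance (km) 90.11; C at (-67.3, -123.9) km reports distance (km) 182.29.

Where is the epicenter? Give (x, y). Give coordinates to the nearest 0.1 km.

Circle about each station: (x − 9.4)² + (y − 132.6)² = 194.36²; (x − 27.2)² + (y − 17.2)² = 90.11²; (x + 67.3)² + (y + 123.9)² = 182.29².
Subtracting the A equation from the B and C equations removes the quadratic terms:
35.6 x − 230.8 y = 13020.56
-153.4 x − 513.0 y = 6755.55
Solving the 2×2 system: x ≈ 95.4, y ≈ -41.7 km.
Check against A (with the unrounded x, y): √((x − 9.4)²+(y − 132.6)²) = 194.36 ≈ 194.36 km. ✓

95.4 km east, -41.7 km north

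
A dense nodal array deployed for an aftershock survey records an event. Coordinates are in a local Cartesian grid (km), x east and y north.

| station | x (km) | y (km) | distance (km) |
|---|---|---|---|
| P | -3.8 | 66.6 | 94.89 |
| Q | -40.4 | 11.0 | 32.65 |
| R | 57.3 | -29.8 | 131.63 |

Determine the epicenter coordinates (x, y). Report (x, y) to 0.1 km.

Circle about each station: (x + 3.8)² + (y − 66.6)² = 94.89²; (x + 40.4)² + (y − 11.0)² = 32.65²; (x − 57.3)² + (y + 29.8)² = 131.63².
Subtracting pairs of circle equations eliminates x²+y² and gives linear equations (the radical axes):
-73.2 x − 111.2 y = 5241.25
122.2 x − 192.8 y = -8601.01
Solving the 2×2 system: x ≈ -71.0, y ≈ -0.4 km.

-71.0 km east, -0.4 km north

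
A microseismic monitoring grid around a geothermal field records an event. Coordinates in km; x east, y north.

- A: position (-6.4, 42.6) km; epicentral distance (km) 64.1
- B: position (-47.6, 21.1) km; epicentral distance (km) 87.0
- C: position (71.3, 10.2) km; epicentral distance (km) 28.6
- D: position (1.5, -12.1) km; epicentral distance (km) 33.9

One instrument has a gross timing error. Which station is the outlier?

Solve using three stations at a time. Using A, B, D (subtract circle equations pairwise → linear system) gives (x, y) ≈ (35.0, -6.4).
Distances from that point to each station vs reported:
  A: calculated 64.1 vs reported 64.1 → residual 0.0 km
  B: calculated 87.0 vs reported 87.0 → residual 0.0 km
  C: calculated 40.0 vs reported 28.6 → residual 11.4 km
  D: calculated 33.9 vs reported 33.9 → residual 0.0 km
A, B, D are mutually consistent (residuals ≈ 0); C is off by 11.4 km.

C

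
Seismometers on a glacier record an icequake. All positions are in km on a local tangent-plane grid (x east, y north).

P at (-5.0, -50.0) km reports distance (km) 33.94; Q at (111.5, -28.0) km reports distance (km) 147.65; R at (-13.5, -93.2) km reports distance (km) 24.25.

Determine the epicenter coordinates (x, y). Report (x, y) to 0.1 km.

(-28.7, -74.3)

Circle about each station: (x + 5.0)² + (y + 50.0)² = 33.94²; (x − 111.5)² + (y + 28.0)² = 147.65²; (x + 13.5)² + (y + 93.2)² = 24.25².
Subtracting the P equation from the Q and R equations removes the quadratic terms:
233.0 x + 44.0 y = -9957.35
-17.0 x − 86.4 y = 6907.35
Solving the 2×2 system: x ≈ -28.7, y ≈ -74.3 km.
Check against P (with the unrounded x, y): √((x + 5.0)²+(y + 50.0)²) = 33.95 ≈ 33.94 km. ✓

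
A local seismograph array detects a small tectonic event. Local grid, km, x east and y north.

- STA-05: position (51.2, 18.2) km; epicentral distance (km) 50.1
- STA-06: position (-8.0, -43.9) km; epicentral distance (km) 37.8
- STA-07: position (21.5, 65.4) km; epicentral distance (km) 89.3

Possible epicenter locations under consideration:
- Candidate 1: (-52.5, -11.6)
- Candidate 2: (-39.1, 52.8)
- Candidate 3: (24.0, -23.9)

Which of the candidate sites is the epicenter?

Candidate 3

For each candidate, compare |candidate − station| to the reported distance:
Candidate 1: residuals STA-05 57.8, STA-06 17.2, STA-07 17.5 → max 57.8 km
Candidate 2: residuals STA-05 46.6, STA-06 63.8, STA-07 27.4 → max 63.8 km
Candidate 3: residuals STA-05 0.0, STA-06 0.1, STA-07 0.0 → max 0.1 km
Only Candidate 3 has all residuals ≈ 0.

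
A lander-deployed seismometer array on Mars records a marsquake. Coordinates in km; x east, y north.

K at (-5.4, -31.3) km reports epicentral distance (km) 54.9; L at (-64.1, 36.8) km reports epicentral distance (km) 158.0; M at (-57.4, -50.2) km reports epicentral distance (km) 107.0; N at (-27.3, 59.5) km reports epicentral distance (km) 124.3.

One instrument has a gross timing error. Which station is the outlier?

L

Solve using three stations at a time. Using K, M, N (subtract circle equations pairwise → linear system) gives (x, y) ≈ (48.9, -38.6).
Distances from that point to each station vs reported:
  K: calculated 54.8 vs reported 54.9 → residual 0.1 km
  L: calculated 135.9 vs reported 158.0 → residual 22.1 km
  M: calculated 107.0 vs reported 107.0 → residual 0.0 km
  N: calculated 124.3 vs reported 124.3 → residual 0.0 km
K, M, N are mutually consistent (residuals ≈ 0); L is off by 22.1 km.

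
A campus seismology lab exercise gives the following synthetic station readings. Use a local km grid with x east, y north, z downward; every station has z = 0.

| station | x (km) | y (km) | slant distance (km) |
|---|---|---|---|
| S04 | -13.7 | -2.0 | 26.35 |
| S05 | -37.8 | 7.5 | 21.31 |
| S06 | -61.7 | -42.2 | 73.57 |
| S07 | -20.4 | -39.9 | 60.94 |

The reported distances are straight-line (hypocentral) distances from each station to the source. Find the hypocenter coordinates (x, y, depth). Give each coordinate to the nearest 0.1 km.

Each station gives a sphere (x−x_i)² + (y−y_i)² + z² = d_i² (stations at z=0).
Subtracting the S04 sphere from S05 and S06: z² cancels, leaving linear equations in x and y:
-48.2 x + 19.0 y = 1533.61
-96.0 x − 80.4 y = 677.82
Solving: x ≈ -23.894, y ≈ 20.100 km (keep extra digits for the depth step; rounded: -23.9, 20.1).
Then from the S04 sphere: z² = 26.35² − (x + 13.7)² − (y + 2.0)² with x = -23.894, y = 20.100, so z ≈ 10.099 ≈ 10.1 km.

(-23.9, 20.1, 10.1)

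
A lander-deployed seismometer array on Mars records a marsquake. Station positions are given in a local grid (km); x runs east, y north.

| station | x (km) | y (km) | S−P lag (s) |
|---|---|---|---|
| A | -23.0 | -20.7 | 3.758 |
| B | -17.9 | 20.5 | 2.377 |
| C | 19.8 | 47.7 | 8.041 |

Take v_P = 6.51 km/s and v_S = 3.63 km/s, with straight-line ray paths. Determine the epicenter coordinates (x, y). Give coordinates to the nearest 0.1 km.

Distance from S−P lag: d = Δt · v_P v_S / (v_P − v_S) = Δt · (6.51·3.63)/(6.51−3.63) ≈ 8.2053·Δt.
So d_A = 30.84, d_B = 19.50, d_C = 65.98 km.
Circle about each station: (x + 23.0)² + (y + 20.7)² = 30.84²; (x + 17.9)² + (y − 20.5)² = 19.50²; (x − 19.8)² + (y − 47.7)² = 65.98².
Subtracting the A equation from the B and C equations removes the quadratic terms:
10.2 x + 82.4 y = 354.03
85.6 x + 136.8 y = -1692.41
Solving the 2×2 system: x ≈ -33.2, y ≈ 8.4 km.

(-33.2, 8.4)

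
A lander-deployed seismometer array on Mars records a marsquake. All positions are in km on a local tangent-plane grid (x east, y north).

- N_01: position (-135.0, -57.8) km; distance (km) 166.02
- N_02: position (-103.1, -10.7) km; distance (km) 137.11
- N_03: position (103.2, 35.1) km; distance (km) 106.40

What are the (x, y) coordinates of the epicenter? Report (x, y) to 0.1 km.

x ≈ 30.3 km, y ≈ -42.4 km

Circle about each station: (x + 135.0)² + (y + 57.8)² = 166.02²; (x + 103.1)² + (y + 10.7)² = 137.11²; (x − 103.2)² + (y − 35.1)² = 106.40².
Subtracting pairs of circle equations eliminates x²+y² and gives linear equations (the radical axes):
63.8 x + 94.2 y = -2058.25
476.4 x + 185.8 y = 6558.09
Solving the 2×2 system: x ≈ 30.3, y ≈ -42.4 km.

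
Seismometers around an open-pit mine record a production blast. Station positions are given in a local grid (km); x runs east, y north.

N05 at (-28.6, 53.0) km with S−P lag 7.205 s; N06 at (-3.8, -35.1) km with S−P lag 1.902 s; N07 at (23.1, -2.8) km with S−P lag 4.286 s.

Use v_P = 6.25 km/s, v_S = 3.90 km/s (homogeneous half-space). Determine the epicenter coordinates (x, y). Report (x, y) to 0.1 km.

(-17.5, -20.9)

Distance from S−P lag: d = Δt · v_P v_S / (v_P − v_S) = Δt · (6.25·3.90)/(6.25−3.90) ≈ 10.3723·Δt.
So d_N05 = 74.73, d_N06 = 19.73, d_N07 = 44.46 km.
Circle about each station: (x + 28.6)² + (y − 53.0)² = 74.73²; (x + 3.8)² + (y + 35.1)² = 19.73²; (x − 23.1)² + (y + 2.8)² = 44.46².
Subtracting the N05 equation from the N06 and N07 equations removes the quadratic terms:
49.6 x − 176.2 y = 2814.79
103.4 x − 111.6 y = 522.37
Solving the 2×2 system: x ≈ -17.5, y ≈ -20.9 km.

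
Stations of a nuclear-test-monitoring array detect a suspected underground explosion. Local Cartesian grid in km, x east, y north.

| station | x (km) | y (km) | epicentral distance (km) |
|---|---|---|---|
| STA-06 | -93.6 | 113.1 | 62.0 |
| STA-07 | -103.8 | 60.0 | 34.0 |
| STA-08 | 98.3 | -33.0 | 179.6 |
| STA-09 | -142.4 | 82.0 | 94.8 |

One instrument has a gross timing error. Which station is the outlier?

STA-07

Solve using three stations at a time. Using STA-06, STA-08, STA-09 (subtract circle equations pairwise → linear system) gives (x, y) ≈ (-48.3, 70.8).
Distances from that point to each station vs reported:
  STA-06: calculated 62.0 vs reported 62.0 → residual 0.0 km
  STA-07: calculated 56.6 vs reported 34.0 → residual 22.6 km
  STA-08: calculated 179.6 vs reported 179.6 → residual 0.0 km
  STA-09: calculated 94.8 vs reported 94.8 → residual 0.0 km
STA-06, STA-08, STA-09 are mutually consistent (residuals ≈ 0); STA-07 is off by 22.6 km.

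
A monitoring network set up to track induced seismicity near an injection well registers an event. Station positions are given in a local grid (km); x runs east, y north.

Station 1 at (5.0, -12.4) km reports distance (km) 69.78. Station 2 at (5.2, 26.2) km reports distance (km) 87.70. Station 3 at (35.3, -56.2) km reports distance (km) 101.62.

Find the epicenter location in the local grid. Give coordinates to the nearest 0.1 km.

-62.7 km east, -29.3 km north

Circle about each station: (x − 5.0)² + (y + 12.4)² = 69.78²; (x − 5.2)² + (y − 26.2)² = 87.70²; (x − 35.3)² + (y + 56.2)² = 101.62².
Subtracting the Station 1 equation from the Station 2 and Station 3 equations removes the quadratic terms:
0.4 x + 77.2 y = -2287.32
60.6 x − 87.6 y = -1231.61
Solving the 2×2 system: x ≈ -62.7, y ≈ -29.3 km.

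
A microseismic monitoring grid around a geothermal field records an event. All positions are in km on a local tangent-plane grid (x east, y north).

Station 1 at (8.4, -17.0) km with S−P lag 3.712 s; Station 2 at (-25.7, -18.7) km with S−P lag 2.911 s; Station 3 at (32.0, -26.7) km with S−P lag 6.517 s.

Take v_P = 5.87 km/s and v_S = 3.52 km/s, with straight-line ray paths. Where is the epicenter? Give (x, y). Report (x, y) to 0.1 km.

-15.8 km east, 4.9 km north

Distance from S−P lag: d = Δt · v_P v_S / (v_P − v_S) = Δt · (5.87·3.52)/(5.87−3.52) ≈ 8.7925·Δt.
So d_Station 1 = 32.64, d_Station 2 = 25.59, d_Station 3 = 57.30 km.
Circle about each station: (x − 8.4)² + (y + 17.0)² = 32.64²; (x + 25.7)² + (y + 18.7)² = 25.59²; (x − 32.0)² + (y + 26.7)² = 57.30².
Subtracting pairs of circle equations eliminates x²+y² and gives linear equations (the radical axes):
-68.2 x − 3.4 y = 1061.14
47.2 x − 19.4 y = -840.59
Solving the 2×2 system: x ≈ -15.8, y ≈ 4.9 km.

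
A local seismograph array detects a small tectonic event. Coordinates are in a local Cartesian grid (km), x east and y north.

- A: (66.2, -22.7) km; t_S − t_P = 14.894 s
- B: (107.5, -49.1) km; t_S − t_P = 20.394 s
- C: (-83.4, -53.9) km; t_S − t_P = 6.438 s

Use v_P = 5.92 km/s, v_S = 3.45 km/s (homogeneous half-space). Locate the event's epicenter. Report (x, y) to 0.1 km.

x ≈ -56.1 km, y ≈ -8.2 km

Distance from S−P lag: d = Δt · v_P v_S / (v_P − v_S) = Δt · (5.92·3.45)/(5.92−3.45) ≈ 8.2688·Δt.
So d_A = 123.16, d_B = 168.63, d_C = 53.23 km.
Circle about each station: (x − 66.2)² + (y + 22.7)² = 123.16²; (x − 107.5)² + (y + 49.1)² = 168.63²; (x + 83.4)² + (y + 53.9)² = 53.23².
Subtracting the A equation from the B and C equations removes the quadratic terms:
82.6 x − 52.8 y = -4198.36
-299.2 x − 62.4 y = 17297.99
Solving the 2×2 system: x ≈ -56.1, y ≈ -8.2 km.
Check against A (with the unrounded x, y): √((x − 66.2)²+(y + 22.7)²) = 123.15 ≈ 123.16 km. ✓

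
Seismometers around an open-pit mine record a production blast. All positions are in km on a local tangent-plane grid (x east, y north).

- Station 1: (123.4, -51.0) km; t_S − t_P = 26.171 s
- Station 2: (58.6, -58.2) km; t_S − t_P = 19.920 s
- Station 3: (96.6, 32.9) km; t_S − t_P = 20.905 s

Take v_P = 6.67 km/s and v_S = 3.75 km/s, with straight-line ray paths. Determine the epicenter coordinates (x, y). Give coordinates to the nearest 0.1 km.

Distance from S−P lag: d = Δt · v_P v_S / (v_P − v_S) = Δt · (6.67·3.75)/(6.67−3.75) ≈ 8.5659·Δt.
So d_Station 1 = 224.18, d_Station 2 = 170.63, d_Station 3 = 179.07 km.
Circle about each station: (x − 123.4)² + (y + 51.0)² = 224.18²; (x − 58.6)² + (y + 58.2)² = 170.63²; (x − 96.6)² + (y − 32.9)² = 179.07².
Subtracting the Station 1 equation from the Station 2 and Station 3 equations removes the quadratic terms:
-129.6 x − 14.4 y = 10134.72
-53.6 x + 167.8 y = 10776.02
Solving the 2×2 system: x ≈ -82.4, y ≈ 37.9 km.

(-82.4, 37.9)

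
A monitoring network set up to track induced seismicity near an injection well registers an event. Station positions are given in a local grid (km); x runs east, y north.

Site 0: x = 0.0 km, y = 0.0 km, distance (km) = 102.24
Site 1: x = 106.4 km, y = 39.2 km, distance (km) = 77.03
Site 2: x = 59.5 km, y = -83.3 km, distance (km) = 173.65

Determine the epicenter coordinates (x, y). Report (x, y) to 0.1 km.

(48.5, 90.0)

Circle about each station: x² + y² = 102.24²; (x − 106.4)² + (y − 39.2)² = 77.03²; (x − 59.5)² + (y + 83.3)² = 173.65².
Subtracting the Site 0 equation from the Site 1 and Site 2 equations removes the quadratic terms:
212.8 x + 78.4 y = 17377.00
119.0 x − 166.6 y = -9222.16
Solving the 2×2 system: x ≈ 48.5, y ≈ 90.0 km.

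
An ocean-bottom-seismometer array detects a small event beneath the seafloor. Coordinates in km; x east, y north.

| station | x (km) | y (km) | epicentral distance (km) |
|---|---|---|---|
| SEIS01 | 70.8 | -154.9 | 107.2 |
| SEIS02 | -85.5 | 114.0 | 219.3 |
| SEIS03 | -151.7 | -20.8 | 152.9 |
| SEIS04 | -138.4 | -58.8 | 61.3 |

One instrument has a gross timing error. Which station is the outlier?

SEIS04

Solve using three stations at a time. Using SEIS01, SEIS02, SEIS03 (subtract circle equations pairwise → linear system) gives (x, y) ≈ (-17.8, -94.6).
Distances from that point to each station vs reported:
  SEIS01: calculated 107.2 vs reported 107.2 → residual 0.0 km
  SEIS02: calculated 219.3 vs reported 219.3 → residual 0.0 km
  SEIS03: calculated 152.9 vs reported 152.9 → residual 0.0 km
  SEIS04: calculated 125.8 vs reported 61.3 → residual 64.5 km
SEIS01, SEIS02, SEIS03 are mutually consistent (residuals ≈ 0); SEIS04 is off by 64.5 km.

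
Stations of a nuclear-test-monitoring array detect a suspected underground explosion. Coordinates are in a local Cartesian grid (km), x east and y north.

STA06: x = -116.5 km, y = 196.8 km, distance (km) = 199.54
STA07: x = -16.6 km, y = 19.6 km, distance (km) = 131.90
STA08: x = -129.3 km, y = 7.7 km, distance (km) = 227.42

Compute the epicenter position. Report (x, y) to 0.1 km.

Circle about each station: (x + 116.5)² + (y − 196.8)² = 199.54²; (x + 16.6)² + (y − 19.6)² = 131.90²; (x + 129.3)² + (y − 7.7)² = 227.42².
Subtracting the STA06 equation from the STA07 and STA08 equations removes the quadratic terms:
199.8 x − 354.4 y = -29224.17
-25.6 x − 378.2 y = -47428.35
Solving the 2×2 system: x ≈ 68.0, y ≈ 120.8 km.

(68.0, 120.8)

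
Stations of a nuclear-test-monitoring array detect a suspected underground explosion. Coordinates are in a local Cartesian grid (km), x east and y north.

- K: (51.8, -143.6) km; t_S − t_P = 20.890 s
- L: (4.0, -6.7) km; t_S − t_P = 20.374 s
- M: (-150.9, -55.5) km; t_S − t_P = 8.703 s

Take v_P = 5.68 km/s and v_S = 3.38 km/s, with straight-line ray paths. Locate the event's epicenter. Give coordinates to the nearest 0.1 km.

Distance from S−P lag: d = Δt · v_P v_S / (v_P − v_S) = Δt · (5.68·3.38)/(5.68−3.38) ≈ 8.3471·Δt.
So d_K = 174.37, d_L = 170.06, d_M = 72.65 km.
Circle about each station: (x − 51.8)² + (y + 143.6)² = 174.37²; (x − 4.0)² + (y + 6.7)² = 170.06²; (x + 150.9)² + (y + 55.5)² = 72.65².
Subtracting the K equation from the L and M equations removes the quadratic terms:
-95.6 x + 273.8 y = -21758.82
-405.4 x + 176.2 y = 27673.73
Solving the 2×2 system: x ≈ -121.2, y ≈ -121.8 km.
Check against K (with the unrounded x, y): √((x − 51.8)²+(y + 143.6)²) = 174.36 ≈ 174.37 km. ✓

(-121.2, -121.8)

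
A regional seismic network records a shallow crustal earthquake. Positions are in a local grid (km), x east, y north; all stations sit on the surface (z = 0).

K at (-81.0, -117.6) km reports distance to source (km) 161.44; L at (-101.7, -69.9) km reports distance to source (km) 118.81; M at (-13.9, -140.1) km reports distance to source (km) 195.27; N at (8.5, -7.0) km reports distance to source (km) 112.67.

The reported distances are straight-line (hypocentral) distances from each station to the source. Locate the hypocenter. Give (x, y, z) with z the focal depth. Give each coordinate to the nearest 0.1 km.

x ≈ -82.3 km, y ≈ 35.4 km, depth ≈ 51.5 km

Each station gives a sphere (x−x_i)² + (y−y_i)² + z² = d_i² (stations at z=0).
Subtracting the K sphere from L and M: z² cancels, leaving linear equations in x and y:
-41.4 x + 95.4 y = 6785.20
134.2 x − 45.0 y = -12637.04
Solving: x ≈ -82.291, y ≈ 35.412 km (keep extra digits for the depth step; rounded: -82.3, 35.4).
Then from the K sphere: z² = 161.44² − (x + 81.0)² − (y + 117.6)² with x = -82.291, y = 35.412, so z ≈ 51.464 ≈ 51.5 km.
Check against N (with the unrounded solution): distance 112.65 ≈ 112.67 km. ✓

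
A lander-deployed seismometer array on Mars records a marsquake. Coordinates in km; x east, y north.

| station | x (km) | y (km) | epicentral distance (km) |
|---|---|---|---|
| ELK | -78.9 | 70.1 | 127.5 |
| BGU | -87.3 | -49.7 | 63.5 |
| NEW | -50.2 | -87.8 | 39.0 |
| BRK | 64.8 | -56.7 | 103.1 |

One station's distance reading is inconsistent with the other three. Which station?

BGU

Solve using three stations at a time. Using ELK, NEW, BRK (subtract circle equations pairwise → linear system) gives (x, y) ≈ (-38.1, -50.7).
Distances from that point to each station vs reported:
  ELK: calculated 127.5 vs reported 127.5 → residual 0.0 km
  BGU: calculated 49.2 vs reported 63.5 → residual 14.3 km
  NEW: calculated 39.0 vs reported 39.0 → residual 0.0 km
  BRK: calculated 103.1 vs reported 103.1 → residual 0.0 km
ELK, NEW, BRK are mutually consistent (residuals ≈ 0); BGU is off by 14.3 km.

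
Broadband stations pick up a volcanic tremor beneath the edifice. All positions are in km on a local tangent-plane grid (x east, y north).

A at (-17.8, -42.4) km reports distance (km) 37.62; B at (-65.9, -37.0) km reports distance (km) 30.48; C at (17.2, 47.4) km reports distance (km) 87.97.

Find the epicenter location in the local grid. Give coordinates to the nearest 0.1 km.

(-44.2, -15.6)

Circle about each station: (x + 17.8)² + (y + 42.4)² = 37.62²; (x + 65.9)² + (y + 37.0)² = 30.48²; (x − 17.2)² + (y − 47.4)² = 87.97².
Subtracting the A equation from the B and C equations removes the quadratic terms:
-96.2 x + 10.8 y = 4083.44
70.0 x + 179.6 y = -5895.46
Solving the 2×2 system: x ≈ -44.2, y ≈ -15.6 km.
Check against A (with the unrounded x, y): √((x + 17.8)²+(y + 42.4)²) = 37.62 ≈ 37.62 km. ✓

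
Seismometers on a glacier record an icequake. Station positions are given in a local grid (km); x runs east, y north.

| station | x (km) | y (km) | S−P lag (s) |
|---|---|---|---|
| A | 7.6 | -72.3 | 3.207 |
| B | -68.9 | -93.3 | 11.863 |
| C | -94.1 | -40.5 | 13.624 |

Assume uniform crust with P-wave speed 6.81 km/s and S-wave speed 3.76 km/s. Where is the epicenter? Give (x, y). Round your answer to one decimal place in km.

Distance from S−P lag: d = Δt · v_P v_S / (v_P − v_S) = Δt · (6.81·3.76)/(6.81−3.76) ≈ 8.3953·Δt.
So d_A = 26.92, d_B = 99.59, d_C = 114.38 km.
Circle about each station: (x − 7.6)² + (y + 72.3)² = 26.92²; (x + 68.9)² + (y + 93.3)² = 99.59²; (x + 94.1)² + (y + 40.5)² = 114.38².
Subtracting pairs of circle equations eliminates x²+y² and gives linear equations (the radical axes):
-153.0 x − 42.0 y = -1026.43
-203.4 x + 63.6 y = -7148.09
Solving the 2×2 system: x ≈ 20.0, y ≈ -48.4 km.

20.0 km east, -48.4 km north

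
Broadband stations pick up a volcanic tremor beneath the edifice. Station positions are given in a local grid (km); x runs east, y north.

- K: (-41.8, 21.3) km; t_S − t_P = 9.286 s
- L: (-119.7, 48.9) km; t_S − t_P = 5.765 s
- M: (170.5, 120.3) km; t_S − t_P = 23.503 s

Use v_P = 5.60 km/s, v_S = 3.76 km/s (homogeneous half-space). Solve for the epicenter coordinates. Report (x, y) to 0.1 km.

-98.3 km east, 111.3 km north

Distance from S−P lag: d = Δt · v_P v_S / (v_P − v_S) = Δt · (5.60·3.76)/(5.60−3.76) ≈ 11.4435·Δt.
So d_K = 106.26, d_L = 65.97, d_M = 268.96 km.
Circle about each station: (x + 41.8)² + (y − 21.3)² = 106.26²; (x + 119.7)² + (y − 48.9)² = 65.97²; (x − 170.5)² + (y − 120.3)² = 268.96².
Subtracting pairs of circle equations eliminates x²+y² and gives linear equations (the radical axes):
-155.8 x + 55.2 y = 21457.52
424.6 x + 198.0 y = -19706.88
Solving the 2×2 system: x ≈ -98.3, y ≈ 111.3 km.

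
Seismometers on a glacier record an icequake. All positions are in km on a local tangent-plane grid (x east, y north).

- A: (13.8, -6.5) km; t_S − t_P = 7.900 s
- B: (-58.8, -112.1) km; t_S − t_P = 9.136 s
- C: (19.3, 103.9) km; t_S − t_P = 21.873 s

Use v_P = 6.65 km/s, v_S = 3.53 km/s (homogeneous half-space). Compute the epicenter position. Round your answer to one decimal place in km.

(-18.8, -56.2)

Distance from S−P lag: d = Δt · v_P v_S / (v_P − v_S) = Δt · (6.65·3.53)/(6.65−3.53) ≈ 7.5239·Δt.
So d_A = 59.44, d_B = 68.74, d_C = 164.57 km.
Circle about each station: (x − 13.8)² + (y + 6.5)² = 59.44²; (x + 58.8)² + (y + 112.1)² = 68.74²; (x − 19.3)² + (y − 103.9)² = 164.57².
Subtracting the A equation from the B and C equations removes the quadratic terms:
-145.2 x − 211.2 y = 14599.09
11.0 x + 220.8 y = -12615.16
Solving the 2×2 system: x ≈ -18.8, y ≈ -56.2 km.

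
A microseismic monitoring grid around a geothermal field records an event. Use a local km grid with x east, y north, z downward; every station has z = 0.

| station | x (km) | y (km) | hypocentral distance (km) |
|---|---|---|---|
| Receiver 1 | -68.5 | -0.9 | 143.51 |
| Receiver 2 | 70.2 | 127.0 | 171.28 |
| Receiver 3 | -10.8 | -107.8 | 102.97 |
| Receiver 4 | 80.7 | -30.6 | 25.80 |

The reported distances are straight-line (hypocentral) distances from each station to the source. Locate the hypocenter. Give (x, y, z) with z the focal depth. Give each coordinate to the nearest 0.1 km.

Each station gives a sphere (x−x_i)² + (y−y_i)² + z² = d_i² (stations at z=0).
Subtracting the Receiver 1 sphere from Receiver 2 and Receiver 3: z² cancels, leaving linear equations in x and y:
277.4 x + 255.8 y = 7622.26
115.4 x − 213.8 y = 17036.72
Solving: x ≈ 67.407, y ≈ -43.302 km (keep extra digits for the depth step; rounded: 67.4, -43.3).
Then from the Receiver 1 sphere: z² = 143.51² − (x + 68.5)² − (y + 0.9)² with x = 67.407, y = -43.302, so z ≈ 18.069 ≈ 18.1 km.
Check against Receiver 4 (with the unrounded solution): distance 25.78 ≈ 25.80 km. ✓

(67.4, -43.3, 18.1)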